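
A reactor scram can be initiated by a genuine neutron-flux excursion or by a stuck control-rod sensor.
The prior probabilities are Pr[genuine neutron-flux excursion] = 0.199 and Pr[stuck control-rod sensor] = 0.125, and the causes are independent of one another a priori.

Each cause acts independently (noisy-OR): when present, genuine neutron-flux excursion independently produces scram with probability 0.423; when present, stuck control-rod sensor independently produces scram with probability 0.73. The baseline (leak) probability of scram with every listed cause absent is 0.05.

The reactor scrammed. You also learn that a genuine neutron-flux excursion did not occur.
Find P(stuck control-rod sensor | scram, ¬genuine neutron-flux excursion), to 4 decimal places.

Under noisy-OR, P(scram | causes) = 1 − (1−0.05)·∏(1−qᵢ) over the active causes.
P(scram | ¬genuine neutron-flux excursion) = 0.05*0.875 + 0.7435*0.125 = 0.043750 + 0.092938 = 0.136688
The stuck control-rod sensor-present share is 0.7435*0.125 = 0.092938.
P(stuck control-rod sensor | scram, ¬genuine neutron-flux excursion) = 0.092938 / 0.136688 ≈ 0.6799

P(stuck control-rod sensor | scram, ¬genuine neutron-flux excursion) ≈ 0.6799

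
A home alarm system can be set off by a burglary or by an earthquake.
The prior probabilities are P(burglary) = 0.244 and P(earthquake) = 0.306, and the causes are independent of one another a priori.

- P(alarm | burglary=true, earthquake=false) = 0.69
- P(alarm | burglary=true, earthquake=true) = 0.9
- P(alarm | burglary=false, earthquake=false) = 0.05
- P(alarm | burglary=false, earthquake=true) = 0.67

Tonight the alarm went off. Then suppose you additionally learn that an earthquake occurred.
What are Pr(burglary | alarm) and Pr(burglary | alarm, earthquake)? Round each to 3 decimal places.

Pr(burglary | alarm) ≈ 0.504; Pr(burglary | alarm, earthquake) ≈ 0.302

P(alarm) = 0.05·0.756·0.694 + 0.67·0.756·0.306 + 0.69·0.244·0.694 + 0.9·0.244·0.306 = 0.026233 + 0.154995 + 0.116842 + 0.067198 = 0.365268
The burglary-present share is 0.116842 + 0.067198 = 0.184040.
So P(burglary | alarm) = 0.184040/0.365268 ≈ 0.504.

Now also conditioning on earthquake=true:
P(alarm | earthquake) = 0.67×0.756 + 0.9×0.244 = 0.506520 + 0.219600 = 0.726120
Restricting to configurations with burglary present: 0.9×0.244 = 0.219600.
P(burglary | alarm, earthquake) = 0.219600 / 0.726120 ≈ 0.302
This is intercausal reasoning (explaining away): once earthquake accounts for the alarm, burglary becomes less likely.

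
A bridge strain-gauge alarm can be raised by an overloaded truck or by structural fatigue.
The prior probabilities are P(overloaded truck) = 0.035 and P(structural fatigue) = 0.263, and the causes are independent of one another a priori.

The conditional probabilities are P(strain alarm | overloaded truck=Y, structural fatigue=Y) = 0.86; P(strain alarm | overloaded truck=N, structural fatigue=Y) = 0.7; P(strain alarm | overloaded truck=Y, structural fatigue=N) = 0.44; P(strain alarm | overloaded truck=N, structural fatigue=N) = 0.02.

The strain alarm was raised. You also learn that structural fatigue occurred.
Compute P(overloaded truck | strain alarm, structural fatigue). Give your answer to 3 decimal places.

P(overloaded truck | strain alarm, structural fatigue) ≈ 0.043

Weight on overloaded truck=true, given the evidence: 0.86×0.035 = 0.030100
Denominator P(strain alarm | structural fatigue): 0.7×0.965 + 0.86×0.035 = 0.705600
Posterior = 0.030100 / 0.705600 ≈ 0.043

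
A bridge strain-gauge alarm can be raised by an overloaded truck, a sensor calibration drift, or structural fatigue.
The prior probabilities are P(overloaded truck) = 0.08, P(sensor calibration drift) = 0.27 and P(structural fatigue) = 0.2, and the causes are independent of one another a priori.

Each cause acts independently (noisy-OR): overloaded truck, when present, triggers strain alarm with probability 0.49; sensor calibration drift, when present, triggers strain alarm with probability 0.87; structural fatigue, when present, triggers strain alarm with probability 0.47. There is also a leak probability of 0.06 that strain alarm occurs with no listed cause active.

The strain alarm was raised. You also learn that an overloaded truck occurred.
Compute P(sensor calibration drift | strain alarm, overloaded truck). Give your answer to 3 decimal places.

Under noisy-OR, P(strain alarm | causes) = 1 − (1−0.06)·∏(1−qᵢ) over the active causes.
Enumerate the 4 (sensor calibration drift, structural fatigue) configurations and weight by the priors:
  P(strain alarm | overloaded truck) = 0.5206·0.73·0.8 + 0.745918·0.73·0.2 + 0.937678·0.27·0.8 + 0.966969·0.27·0.2
        = 0.304030 + 0.108904 + 0.202538 + 0.052216 = 0.667688
The terms with sensor calibration drift present sum to 0.254754, so
  P(sensor calibration drift | strain alarm, overloaded truck) = 0.254754 / 0.667688 ≈ 0.382

P(sensor calibration drift | strain alarm, overloaded truck) ≈ 0.382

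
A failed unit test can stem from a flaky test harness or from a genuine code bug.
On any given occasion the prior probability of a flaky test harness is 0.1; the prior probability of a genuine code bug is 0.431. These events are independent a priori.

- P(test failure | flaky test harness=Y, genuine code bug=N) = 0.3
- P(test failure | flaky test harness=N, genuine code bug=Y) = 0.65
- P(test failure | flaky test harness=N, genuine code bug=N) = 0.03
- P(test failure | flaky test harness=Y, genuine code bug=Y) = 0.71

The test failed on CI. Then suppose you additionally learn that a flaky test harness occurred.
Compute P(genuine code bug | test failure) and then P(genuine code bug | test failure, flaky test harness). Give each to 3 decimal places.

P(test failure) = 0.03·0.9·0.569 + 0.65·0.9·0.431 + 0.3·0.1·0.569 + 0.71·0.1·0.431 = 0.015363 + 0.252135 + 0.017070 + 0.030601 = 0.315169
Restricting to configurations with genuine code bug present: 0.252135 + 0.030601 = 0.282736.
P(genuine code bug | test failure) = 0.282736 / 0.315169 ≈ 0.897

Now also conditioning on flaky test harness=true:
Enumerate both values of genuine code bug and weight by the priors:
  P(test failure | flaky test harness) = 0.3×0.569 + 0.71×0.431
        = 0.170700 + 0.306010 = 0.476710
Configurations with genuine code bug contribute 0.306010, so
  P(genuine code bug | test failure, flaky test harness) = 0.306010 / 0.476710 ≈ 0.642
The drop from 0.897 to 0.642 is the explaining-away (discounting) effect.

P(genuine code bug | test failure) ≈ 0.897; P(genuine code bug | test failure, flaky test harness) ≈ 0.642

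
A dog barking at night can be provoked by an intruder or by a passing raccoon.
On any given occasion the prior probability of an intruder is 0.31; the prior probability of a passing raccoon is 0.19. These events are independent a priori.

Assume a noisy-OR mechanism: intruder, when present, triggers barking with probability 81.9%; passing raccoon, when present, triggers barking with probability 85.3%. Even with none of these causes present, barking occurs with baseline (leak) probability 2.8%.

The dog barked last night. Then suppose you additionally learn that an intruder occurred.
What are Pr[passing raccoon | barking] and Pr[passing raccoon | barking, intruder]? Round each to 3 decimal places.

Under noisy-OR, P(barking | causes) = 1 − (1−0.028)·∏(1−qᵢ) over the active causes.
For the numerator, keep only passing raccoon=true terms: 0.112368 + 0.057377 = 0.169745
Normalizer over all consistent configurations: 0.028*0.69*0.81 + 0.857116*0.69*0.19 + 0.824068*0.31*0.81 + 0.974138*0.31*0.19 = 0.392317
Posterior = 0.169745 / 0.392317 ≈ 0.433

Now also conditioning on intruder=true:
Enumerate both values of passing raccoon and weight by the priors:
  P(barking | intruder) = 0.824068*0.81 + 0.974138*0.19
        = 0.667495 + 0.185086 = 0.852581
Keeping only the passing raccoon-present terms gives 0.185086, so
  P(passing raccoon | barking, intruder) = 0.185086 / 0.852581 ≈ 0.217

Pr[passing raccoon | barking] ≈ 0.433; Pr[passing raccoon | barking, intruder] ≈ 0.217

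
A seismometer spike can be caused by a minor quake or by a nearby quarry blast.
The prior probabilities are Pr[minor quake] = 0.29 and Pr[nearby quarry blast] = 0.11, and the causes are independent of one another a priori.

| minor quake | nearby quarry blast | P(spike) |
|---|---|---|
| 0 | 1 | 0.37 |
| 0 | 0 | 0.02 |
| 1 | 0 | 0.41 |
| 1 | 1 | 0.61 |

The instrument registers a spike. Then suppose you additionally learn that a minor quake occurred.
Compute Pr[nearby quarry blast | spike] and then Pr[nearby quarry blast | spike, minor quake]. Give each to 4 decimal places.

Pr[nearby quarry blast | spike] ≈ 0.2899; Pr[nearby quarry blast | spike, minor quake] ≈ 0.1553

Numerator (weight on configurations with nearby quarry blast): 0.028897 + 0.019459 = 0.048356
Denominator P(spike): 0.02*0.71*0.89 + 0.37*0.71*0.11 + 0.41*0.29*0.89 + 0.61*0.29*0.11 = 0.166815
Posterior = 0.048356 / 0.166815 ≈ 0.2899

Now also conditioning on minor quake=true:
Enumerate both values of nearby quarry blast and weight by the priors:
  P(spike | minor quake) = 0.41×0.89 + 0.61×0.11
        = 0.364900 + 0.067100 = 0.432000
Keeping only the nearby quarry blast-present terms gives 0.067100, so
  P(nearby quarry blast | spike, minor quake) = 0.067100 / 0.432000 ≈ 0.1553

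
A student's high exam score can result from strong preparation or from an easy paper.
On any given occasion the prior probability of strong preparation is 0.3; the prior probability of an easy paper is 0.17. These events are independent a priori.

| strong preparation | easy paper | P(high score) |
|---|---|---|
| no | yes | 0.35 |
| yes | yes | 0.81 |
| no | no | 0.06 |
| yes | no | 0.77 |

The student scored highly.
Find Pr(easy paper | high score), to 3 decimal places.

Sum P(high score|·) weighted by the priors over the 4 (strong preparation, easy paper) configurations:
  P(high score) = 0.06×0.7×0.83 + 0.35×0.7×0.17 + 0.77×0.3×0.83 + 0.81×0.3×0.17
        = 0.034860 + 0.041650 + 0.191730 + 0.041310 = 0.309550
Keeping only the easy paper-present terms gives 0.082960, so
  P(easy paper | high score) = 0.082960 / 0.309550 ≈ 0.268

Pr(easy paper | high score) ≈ 0.268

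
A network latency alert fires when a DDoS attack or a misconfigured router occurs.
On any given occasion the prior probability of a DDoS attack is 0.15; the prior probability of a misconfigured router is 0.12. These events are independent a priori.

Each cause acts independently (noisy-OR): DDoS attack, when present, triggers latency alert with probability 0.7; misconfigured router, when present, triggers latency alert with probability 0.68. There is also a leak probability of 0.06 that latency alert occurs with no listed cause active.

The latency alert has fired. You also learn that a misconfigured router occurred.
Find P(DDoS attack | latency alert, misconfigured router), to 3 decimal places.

Under noisy-OR, P(latency alert | causes) = 1 − (1−0.06)·∏(1−qᵢ) over the active causes.
Enumerate both values of DDoS attack and weight by the priors:
  P(latency alert | misconfigured router) = 0.6992*0.85 + 0.90976*0.15
        = 0.594320 + 0.136464 = 0.730784
Keeping only the DDoS attack-present terms gives 0.136464, so
  P(DDoS attack | latency alert, misconfigured router) = 0.136464 / 0.730784 ≈ 0.187

P(DDoS attack | latency alert, misconfigured router) ≈ 0.187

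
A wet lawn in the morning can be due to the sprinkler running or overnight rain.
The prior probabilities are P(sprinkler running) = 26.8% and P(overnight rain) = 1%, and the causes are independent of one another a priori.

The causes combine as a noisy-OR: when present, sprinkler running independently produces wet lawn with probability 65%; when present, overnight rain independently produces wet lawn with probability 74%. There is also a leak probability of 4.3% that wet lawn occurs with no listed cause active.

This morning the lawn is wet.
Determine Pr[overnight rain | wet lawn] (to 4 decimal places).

Under noisy-OR, P(wet lawn | causes) = 1 − (1−0.043)·∏(1−qᵢ) over the active causes.
P(wet lawn) = 0.043·0.732·0.99 + 0.75118·0.732·0.01 + 0.66505·0.268·0.99 + 0.912913·0.268·0.01 = 0.031161 + 0.005499 + 0.176451 + 0.002447 = 0.215558
The overnight rain-present share is 0.005499 + 0.002447 = 0.007946.
P(overnight rain | wet lawn) = 0.007946 / 0.215558 ≈ 0.0369

Pr[overnight rain | wet lawn] ≈ 0.0369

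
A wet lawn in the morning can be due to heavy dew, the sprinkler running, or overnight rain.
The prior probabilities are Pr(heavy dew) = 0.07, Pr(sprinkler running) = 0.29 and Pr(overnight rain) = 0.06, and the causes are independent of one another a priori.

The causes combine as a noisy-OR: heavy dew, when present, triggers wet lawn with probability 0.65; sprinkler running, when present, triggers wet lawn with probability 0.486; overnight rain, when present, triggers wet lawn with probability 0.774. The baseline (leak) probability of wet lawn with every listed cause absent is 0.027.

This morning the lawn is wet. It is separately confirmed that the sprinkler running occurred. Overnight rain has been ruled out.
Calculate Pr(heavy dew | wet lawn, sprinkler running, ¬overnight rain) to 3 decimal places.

Pr(heavy dew | wet lawn, sprinkler running, ¬overnight rain) ≈ 0.110

Under noisy-OR, P(wet lawn | causes) = 1 − (1−0.027)·∏(1−qᵢ) over the active causes.
P(wet lawn | sprinkler running, ¬overnight rain) = 0.499878*0.93 + 0.824957*0.07 = 0.464887 + 0.057747 = 0.522634
The heavy dew-present share is 0.824957*0.07 = 0.057747.
P(heavy dew | wet lawn, sprinkler running, ¬overnight rain) = 0.057747 / 0.522634 ≈ 0.110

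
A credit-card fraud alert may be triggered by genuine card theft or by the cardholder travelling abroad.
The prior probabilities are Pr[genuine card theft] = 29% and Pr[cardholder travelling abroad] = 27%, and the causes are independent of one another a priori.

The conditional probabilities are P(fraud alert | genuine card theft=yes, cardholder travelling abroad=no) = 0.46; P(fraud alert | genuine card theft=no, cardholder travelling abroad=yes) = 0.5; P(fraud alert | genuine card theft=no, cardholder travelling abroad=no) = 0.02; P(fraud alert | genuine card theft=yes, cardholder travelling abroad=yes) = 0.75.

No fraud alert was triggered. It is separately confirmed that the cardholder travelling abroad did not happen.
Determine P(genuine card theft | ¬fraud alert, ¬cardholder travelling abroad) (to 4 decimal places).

Numerator (weight on configurations with genuine card theft): 0.54·0.29 = 0.156600
Normalizer over all consistent configurations: 0.98·0.71 + 0.54·0.29 = 0.852400
P(genuine card theft | ¬fraud alert, ¬cardholder travelling abroad) = 0.156600/0.852400 ≈ 0.1837

P(genuine card theft | ¬fraud alert, ¬cardholder travelling abroad) ≈ 0.1837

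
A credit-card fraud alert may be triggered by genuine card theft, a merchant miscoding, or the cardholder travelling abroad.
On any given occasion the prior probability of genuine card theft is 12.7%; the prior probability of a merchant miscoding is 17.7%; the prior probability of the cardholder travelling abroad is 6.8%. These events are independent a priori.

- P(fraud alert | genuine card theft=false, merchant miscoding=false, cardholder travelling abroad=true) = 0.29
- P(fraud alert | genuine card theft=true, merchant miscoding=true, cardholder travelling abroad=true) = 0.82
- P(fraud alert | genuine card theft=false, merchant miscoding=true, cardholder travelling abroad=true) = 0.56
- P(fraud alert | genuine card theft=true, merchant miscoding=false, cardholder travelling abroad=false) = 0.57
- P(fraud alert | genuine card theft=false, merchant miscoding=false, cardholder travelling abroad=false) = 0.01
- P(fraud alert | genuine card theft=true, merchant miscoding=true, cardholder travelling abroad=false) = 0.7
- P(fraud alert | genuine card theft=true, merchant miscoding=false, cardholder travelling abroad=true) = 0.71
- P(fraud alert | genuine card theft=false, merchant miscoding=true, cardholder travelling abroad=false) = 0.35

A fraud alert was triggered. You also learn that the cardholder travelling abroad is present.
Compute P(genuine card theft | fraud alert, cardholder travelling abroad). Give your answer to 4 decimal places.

P(genuine card theft | fraud alert, cardholder travelling abroad) ≈ 0.2391

P(fraud alert | cardholder travelling abroad) = 0.29*0.873*0.823 + 0.56*0.873*0.177 + 0.71*0.127*0.823 + 0.82*0.127*0.177 = 0.208359 + 0.086532 + 0.074210 + 0.018433 = 0.387534
The genuine card theft-present share is 0.074210 + 0.018433 = 0.092643.
P(genuine card theft | fraud alert, cardholder travelling abroad) = 0.092643 / 0.387534 ≈ 0.2391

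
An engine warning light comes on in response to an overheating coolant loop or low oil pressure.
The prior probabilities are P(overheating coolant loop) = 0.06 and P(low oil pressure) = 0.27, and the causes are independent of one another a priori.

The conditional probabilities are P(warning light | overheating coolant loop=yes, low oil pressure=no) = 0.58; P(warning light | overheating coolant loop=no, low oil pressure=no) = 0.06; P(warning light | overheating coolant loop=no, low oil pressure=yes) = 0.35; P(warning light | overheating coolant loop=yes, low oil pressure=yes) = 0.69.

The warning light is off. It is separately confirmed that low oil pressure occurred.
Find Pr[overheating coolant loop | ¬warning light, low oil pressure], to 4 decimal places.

Pr[overheating coolant loop | ¬warning light, low oil pressure] ≈ 0.0295

Weight on overheating coolant loop=true, given the evidence: 0.31·0.06 = 0.018600
The normalizing constant is 0.65·0.94 + 0.31·0.06 = 0.629600
P(overheating coolant loop | ¬warning light, low oil pressure) = 0.018600/0.629600 ≈ 0.0295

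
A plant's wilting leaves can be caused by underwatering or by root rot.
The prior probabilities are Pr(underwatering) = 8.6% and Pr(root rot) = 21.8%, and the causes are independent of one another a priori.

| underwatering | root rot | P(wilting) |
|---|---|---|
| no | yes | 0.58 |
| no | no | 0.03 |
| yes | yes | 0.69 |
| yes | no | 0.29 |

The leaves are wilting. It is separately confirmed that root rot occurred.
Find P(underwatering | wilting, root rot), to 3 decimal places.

P(underwatering | wilting, root rot) ≈ 0.101

Sum P(wilting|·) weighted by the priors over both values of underwatering:
  P(wilting | root rot) = 0.58*0.914 + 0.69*0.086
        = 0.530120 + 0.059340 = 0.589460
Keeping only the underwatering-present terms gives 0.059340, so
  P(underwatering | wilting, root rot) = 0.059340 / 0.589460 ≈ 0.101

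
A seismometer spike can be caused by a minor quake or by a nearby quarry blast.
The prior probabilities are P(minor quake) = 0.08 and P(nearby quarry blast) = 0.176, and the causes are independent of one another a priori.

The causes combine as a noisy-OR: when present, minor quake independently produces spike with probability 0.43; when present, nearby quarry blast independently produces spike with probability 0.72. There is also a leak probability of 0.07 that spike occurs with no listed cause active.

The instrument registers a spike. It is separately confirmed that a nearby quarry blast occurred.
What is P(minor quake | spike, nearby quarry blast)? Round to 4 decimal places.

P(minor quake | spike, nearby quarry blast) ≈ 0.0910

Under noisy-OR, P(spike | causes) = 1 − (1−0.07)·∏(1−qᵢ) over the active causes.
Enumerate both values of minor quake and weight by the priors:
  P(spike | nearby quarry blast) = 0.7396×0.92 + 0.851572×0.08
        = 0.680432 + 0.068126 = 0.748558
The terms with minor quake present sum to 0.068126, so
  P(minor quake | spike, nearby quarry blast) = 0.068126 / 0.748558 ≈ 0.0910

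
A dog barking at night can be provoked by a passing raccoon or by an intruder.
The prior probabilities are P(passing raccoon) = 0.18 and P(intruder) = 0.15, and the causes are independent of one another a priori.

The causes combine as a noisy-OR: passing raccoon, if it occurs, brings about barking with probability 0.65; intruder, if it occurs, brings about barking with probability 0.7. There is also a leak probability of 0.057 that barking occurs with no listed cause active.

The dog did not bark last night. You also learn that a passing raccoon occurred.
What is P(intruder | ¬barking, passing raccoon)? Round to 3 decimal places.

P(intruder | ¬barking, passing raccoon) ≈ 0.050

Under noisy-OR, P(barking | causes) = 1 − (1−0.057)·∏(1−qᵢ) over the active causes.
P(¬barking | passing raccoon) = 0.33005*0.85 + 0.099015*0.15 = 0.280543 + 0.014852 = 0.295395
Of this, 0.014852 comes from 0.099015*0.15 (the intruder=true cases).
P(intruder | ¬barking, passing raccoon) = 0.014852 / 0.295395 ≈ 0.050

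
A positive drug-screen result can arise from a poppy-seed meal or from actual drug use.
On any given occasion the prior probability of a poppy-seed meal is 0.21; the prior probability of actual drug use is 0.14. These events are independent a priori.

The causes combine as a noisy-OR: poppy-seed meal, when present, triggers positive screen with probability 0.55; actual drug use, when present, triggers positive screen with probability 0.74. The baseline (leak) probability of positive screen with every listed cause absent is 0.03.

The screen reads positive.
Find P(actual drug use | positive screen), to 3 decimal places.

P(actual drug use | positive screen) ≈ 0.471

Under noisy-OR, P(positive screen | causes) = 1 − (1−0.03)·∏(1−qᵢ) over the active causes.
P(positive screen) = 0.03·0.79·0.86 + 0.7478·0.79·0.14 + 0.5635·0.21·0.86 + 0.88651·0.21·0.14 = 0.020382 + 0.082707 + 0.101768 + 0.026063 = 0.230920
Restricting to configurations with actual drug use present: 0.082707 + 0.026063 = 0.108770.
Hence the posterior is 0.108770/0.230920 ≈ 0.471.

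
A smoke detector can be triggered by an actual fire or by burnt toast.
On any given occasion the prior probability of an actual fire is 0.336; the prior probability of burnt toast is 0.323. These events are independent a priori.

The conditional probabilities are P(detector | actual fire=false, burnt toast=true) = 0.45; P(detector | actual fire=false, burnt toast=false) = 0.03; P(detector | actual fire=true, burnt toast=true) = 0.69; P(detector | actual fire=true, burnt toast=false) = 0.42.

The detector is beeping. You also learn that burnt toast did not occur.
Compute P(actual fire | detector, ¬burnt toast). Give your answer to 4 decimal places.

P(detector | ¬burnt toast) = 0.03·0.664 + 0.42·0.336 = 0.019920 + 0.141120 = 0.161040
The actual fire-present share is 0.42·0.336 = 0.141120.
P(actual fire | detector, ¬burnt toast) = 0.141120 / 0.161040 ≈ 0.8763

P(actual fire | detector, ¬burnt toast) ≈ 0.8763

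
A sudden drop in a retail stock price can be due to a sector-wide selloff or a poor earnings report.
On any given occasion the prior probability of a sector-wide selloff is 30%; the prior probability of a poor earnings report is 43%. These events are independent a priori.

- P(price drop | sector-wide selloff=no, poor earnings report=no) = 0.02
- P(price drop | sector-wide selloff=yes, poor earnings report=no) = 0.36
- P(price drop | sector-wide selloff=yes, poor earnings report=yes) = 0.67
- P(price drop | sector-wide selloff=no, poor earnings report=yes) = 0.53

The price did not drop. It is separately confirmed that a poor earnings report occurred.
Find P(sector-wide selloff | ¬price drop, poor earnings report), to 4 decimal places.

P(sector-wide selloff | ¬price drop, poor earnings report) ≈ 0.2313

P(¬price drop | poor earnings report) = 0.47·0.7 + 0.33·0.3 = 0.329000 + 0.099000 = 0.428000
The sector-wide selloff-present share is 0.33·0.3 = 0.099000.
P(sector-wide selloff | ¬price drop, poor earnings report) = 0.099000 / 0.428000 ≈ 0.2313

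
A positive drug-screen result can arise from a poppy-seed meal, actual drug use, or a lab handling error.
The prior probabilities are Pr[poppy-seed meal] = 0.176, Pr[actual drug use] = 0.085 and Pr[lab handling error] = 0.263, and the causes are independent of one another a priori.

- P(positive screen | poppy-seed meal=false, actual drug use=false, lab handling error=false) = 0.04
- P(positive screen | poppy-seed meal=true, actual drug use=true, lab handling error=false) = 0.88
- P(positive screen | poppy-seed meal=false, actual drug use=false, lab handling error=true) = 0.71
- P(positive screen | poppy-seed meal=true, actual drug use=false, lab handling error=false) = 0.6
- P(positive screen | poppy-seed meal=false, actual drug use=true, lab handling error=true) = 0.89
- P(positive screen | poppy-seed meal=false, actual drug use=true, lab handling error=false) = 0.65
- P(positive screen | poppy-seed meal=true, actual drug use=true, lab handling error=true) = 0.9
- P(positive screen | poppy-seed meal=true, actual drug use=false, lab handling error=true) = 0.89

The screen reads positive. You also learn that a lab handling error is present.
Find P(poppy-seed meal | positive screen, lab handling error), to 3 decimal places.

P(positive screen | lab handling error) = 0.71·0.824·0.915 + 0.89·0.824·0.085 + 0.89·0.176·0.915 + 0.9·0.176·0.085 = 0.535312 + 0.062336 + 0.143326 + 0.013464 = 0.754438
The poppy-seed meal-present share is 0.143326 + 0.013464 = 0.156790.
P(poppy-seed meal | positive screen, lab handling error) = 0.156790 / 0.754438 ≈ 0.208

P(poppy-seed meal | positive screen, lab handling error) ≈ 0.208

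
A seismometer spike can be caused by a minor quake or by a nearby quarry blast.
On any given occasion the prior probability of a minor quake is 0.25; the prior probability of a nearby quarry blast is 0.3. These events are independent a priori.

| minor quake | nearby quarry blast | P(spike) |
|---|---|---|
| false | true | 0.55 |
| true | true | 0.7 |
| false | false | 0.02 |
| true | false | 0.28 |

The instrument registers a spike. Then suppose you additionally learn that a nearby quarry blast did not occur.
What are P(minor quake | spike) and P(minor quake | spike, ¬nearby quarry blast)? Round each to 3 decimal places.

P(spike) = 0.02×0.75×0.7 + 0.55×0.75×0.3 + 0.28×0.25×0.7 + 0.7×0.25×0.3 = 0.010500 + 0.123750 + 0.049000 + 0.052500 = 0.235750
Of this, 0.101500 comes from 0.049000 + 0.052500 (the minor quake=true cases).
So P(minor quake | spike) = 0.101500/0.235750 ≈ 0.431.

With the extra evidence:
Numerator (weight on configurations with minor quake): 0.28·0.25 = 0.070000
The normalizing constant is 0.02·0.75 + 0.28·0.25 = 0.085000
Posterior = 0.070000 / 0.085000 ≈ 0.824
With nearby quarry blast excluded, minor quake must carry more of the explanatory weight for the spike.

P(minor quake | spike) ≈ 0.431; P(minor quake | spike, ¬nearby quarry blast) ≈ 0.824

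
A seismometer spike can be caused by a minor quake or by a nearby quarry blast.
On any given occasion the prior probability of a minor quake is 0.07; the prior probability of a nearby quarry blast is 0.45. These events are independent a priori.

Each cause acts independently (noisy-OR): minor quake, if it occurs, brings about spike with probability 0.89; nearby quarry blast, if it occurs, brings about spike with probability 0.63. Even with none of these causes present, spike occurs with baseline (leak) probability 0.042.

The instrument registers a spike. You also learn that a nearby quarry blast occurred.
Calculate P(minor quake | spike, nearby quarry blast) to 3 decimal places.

P(minor quake | spike, nearby quarry blast) ≈ 0.101

Under noisy-OR, P(spike | causes) = 1 − (1−0.042)·∏(1−qᵢ) over the active causes.
By total probability over both values of minor quake:
  P(spike | nearby quarry blast) = 0.64554·0.93 + 0.961009·0.07
        = 0.600352 + 0.067271 = 0.667623
The terms with minor quake present sum to 0.067271, so
  P(minor quake | spike, nearby quarry blast) = 0.067271 / 0.667623 ≈ 0.101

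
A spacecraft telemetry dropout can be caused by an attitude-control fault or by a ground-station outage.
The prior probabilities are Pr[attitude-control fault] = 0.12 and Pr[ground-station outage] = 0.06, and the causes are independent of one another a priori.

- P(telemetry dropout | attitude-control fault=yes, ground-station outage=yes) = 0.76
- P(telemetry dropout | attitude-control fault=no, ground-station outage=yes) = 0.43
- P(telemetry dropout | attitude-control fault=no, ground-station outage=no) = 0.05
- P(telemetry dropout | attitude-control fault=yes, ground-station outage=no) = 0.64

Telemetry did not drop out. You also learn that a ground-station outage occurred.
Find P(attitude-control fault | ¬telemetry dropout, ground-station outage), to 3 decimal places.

P(¬telemetry dropout | ground-station outage) = 0.57×0.88 + 0.24×0.12 = 0.501600 + 0.028800 = 0.530400
Restricting to configurations with attitude-control fault present: 0.24×0.12 = 0.028800.
P(attitude-control fault | ¬telemetry dropout, ground-station outage) = 0.028800 / 0.530400 ≈ 0.054

P(attitude-control fault | ¬telemetry dropout, ground-station outage) ≈ 0.054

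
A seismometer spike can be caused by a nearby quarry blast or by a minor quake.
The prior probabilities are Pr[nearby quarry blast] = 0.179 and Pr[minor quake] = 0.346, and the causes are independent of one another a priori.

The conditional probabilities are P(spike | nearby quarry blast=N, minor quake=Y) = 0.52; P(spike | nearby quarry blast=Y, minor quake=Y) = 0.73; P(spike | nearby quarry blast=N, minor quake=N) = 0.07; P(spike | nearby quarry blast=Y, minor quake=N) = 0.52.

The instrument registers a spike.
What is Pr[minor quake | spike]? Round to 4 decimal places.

Pr[minor quake | spike] ≈ 0.6621

By total probability over the 4 (nearby quarry blast, minor quake) configurations:
  P(spike) = 0.07·0.821·0.654 + 0.52·0.821·0.346 + 0.52·0.179·0.654 + 0.73·0.179·0.346
        = 0.037585 + 0.147714 + 0.060874 + 0.045212 = 0.291385
The terms with minor quake present sum to 0.192926, so
  P(minor quake | spike) = 0.192926 / 0.291385 ≈ 0.6621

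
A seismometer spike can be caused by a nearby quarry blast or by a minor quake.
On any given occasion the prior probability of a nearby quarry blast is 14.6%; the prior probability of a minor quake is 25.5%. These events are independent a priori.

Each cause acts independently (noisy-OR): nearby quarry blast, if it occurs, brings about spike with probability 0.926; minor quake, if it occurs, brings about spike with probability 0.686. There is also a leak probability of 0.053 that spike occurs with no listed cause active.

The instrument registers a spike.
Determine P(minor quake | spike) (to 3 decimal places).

Under noisy-OR, P(spike | causes) = 1 − (1−0.053)·∏(1−qᵢ) over the active causes.
P(spike) = 0.053*0.854*0.745 + 0.702642*0.854*0.255 + 0.929922*0.146*0.745 + 0.977996*0.146*0.255 = 0.033720 + 0.153014 + 0.101148 + 0.036411 = 0.324293
Restricting to configurations with minor quake present: 0.153014 + 0.036411 = 0.189425.
So P(minor quake | spike) = 0.189425/0.324293 ≈ 0.584.

P(minor quake | spike) ≈ 0.584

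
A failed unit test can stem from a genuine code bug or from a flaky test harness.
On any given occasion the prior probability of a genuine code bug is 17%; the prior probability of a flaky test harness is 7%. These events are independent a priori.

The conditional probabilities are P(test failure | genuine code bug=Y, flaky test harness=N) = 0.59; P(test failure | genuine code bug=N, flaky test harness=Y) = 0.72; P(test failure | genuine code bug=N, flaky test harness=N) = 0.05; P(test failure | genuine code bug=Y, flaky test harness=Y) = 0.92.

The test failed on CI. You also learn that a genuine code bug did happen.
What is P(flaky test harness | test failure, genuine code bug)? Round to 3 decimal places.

P(flaky test harness | test failure, genuine code bug) ≈ 0.105

Weight on flaky test harness=true, given the evidence: 0.92*0.07 = 0.064400
The normalizing constant is 0.59*0.93 + 0.92*0.07 = 0.613100
Posterior = 0.064400 / 0.613100 ≈ 0.105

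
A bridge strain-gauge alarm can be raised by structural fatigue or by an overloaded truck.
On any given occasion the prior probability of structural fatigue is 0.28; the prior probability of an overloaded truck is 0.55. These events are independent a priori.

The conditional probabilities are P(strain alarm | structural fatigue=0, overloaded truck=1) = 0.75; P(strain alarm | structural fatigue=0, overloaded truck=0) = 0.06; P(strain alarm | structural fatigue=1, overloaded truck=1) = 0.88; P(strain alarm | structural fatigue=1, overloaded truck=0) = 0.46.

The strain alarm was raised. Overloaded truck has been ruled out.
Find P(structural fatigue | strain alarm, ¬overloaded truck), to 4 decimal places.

Sum P(strain alarm|·) weighted by the priors over both values of structural fatigue:
  P(strain alarm | ¬overloaded truck) = 0.06·0.72 + 0.46·0.28
        = 0.043200 + 0.128800 = 0.172000
The terms with structural fatigue present sum to 0.128800, so
  P(structural fatigue | strain alarm, ¬overloaded truck) = 0.128800 / 0.172000 ≈ 0.7488

P(structural fatigue | strain alarm, ¬overloaded truck) ≈ 0.7488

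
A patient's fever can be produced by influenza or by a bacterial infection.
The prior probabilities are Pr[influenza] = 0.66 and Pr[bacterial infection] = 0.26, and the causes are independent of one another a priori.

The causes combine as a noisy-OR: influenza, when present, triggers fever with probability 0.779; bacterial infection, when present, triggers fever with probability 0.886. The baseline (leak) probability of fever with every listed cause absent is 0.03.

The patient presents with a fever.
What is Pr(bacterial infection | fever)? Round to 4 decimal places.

Pr(bacterial infection | fever) ≈ 0.3861

Under noisy-OR, P(fever | causes) = 1 − (1−0.03)·∏(1−qᵢ) over the active causes.
P(fever) = 0.03*0.34*0.74 + 0.88942*0.34*0.26 + 0.78563*0.66*0.74 + 0.975562*0.66*0.26 = 0.007548 + 0.078625 + 0.383702 + 0.167406 = 0.637281
Of this, 0.246031 comes from 0.078625 + 0.167406 (the bacterial infection=true cases).
Hence the posterior is 0.246031/0.637281 ≈ 0.3861.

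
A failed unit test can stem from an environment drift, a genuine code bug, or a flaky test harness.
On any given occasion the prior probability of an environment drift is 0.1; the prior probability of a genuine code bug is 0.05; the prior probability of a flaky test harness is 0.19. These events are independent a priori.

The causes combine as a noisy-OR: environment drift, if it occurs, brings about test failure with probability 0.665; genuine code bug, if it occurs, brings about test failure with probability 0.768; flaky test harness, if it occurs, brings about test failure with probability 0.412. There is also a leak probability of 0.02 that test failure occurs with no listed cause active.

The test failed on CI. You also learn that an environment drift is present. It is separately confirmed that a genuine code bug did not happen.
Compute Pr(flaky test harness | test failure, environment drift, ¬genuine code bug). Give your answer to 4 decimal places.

Under noisy-OR, P(test failure | causes) = 1 − (1−0.02)·∏(1−qᵢ) over the active causes.
P(test failure | environment drift, ¬genuine code bug) = 0.6717×0.81 + 0.80696×0.19 = 0.544077 + 0.153322 = 0.697399
The flaky test harness-present share is 0.80696×0.19 = 0.153322.
So P(flaky test harness | test failure, environment drift, ¬genuine code bug) = 0.153322/0.697399 ≈ 0.2198.

Pr(flaky test harness | test failure, environment drift, ¬genuine code bug) ≈ 0.2198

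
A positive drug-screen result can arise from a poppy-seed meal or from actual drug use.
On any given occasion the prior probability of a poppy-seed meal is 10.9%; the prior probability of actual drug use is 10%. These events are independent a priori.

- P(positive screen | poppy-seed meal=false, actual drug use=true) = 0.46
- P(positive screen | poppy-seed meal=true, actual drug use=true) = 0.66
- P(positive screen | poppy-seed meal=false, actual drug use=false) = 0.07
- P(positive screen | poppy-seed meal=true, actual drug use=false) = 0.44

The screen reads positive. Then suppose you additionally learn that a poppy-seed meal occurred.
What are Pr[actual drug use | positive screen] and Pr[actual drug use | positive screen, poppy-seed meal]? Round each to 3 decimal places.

Enumerate the 4 (poppy-seed meal, actual drug use) configurations and weight by the priors:
  P(positive screen) = 0.07*0.891*0.9 + 0.46*0.891*0.1 + 0.44*0.109*0.9 + 0.66*0.109*0.1
        = 0.056133 + 0.040986 + 0.043164 + 0.007194 = 0.147477
Configurations with actual drug use contribute 0.048180, so
  P(actual drug use | positive screen) = 0.048180 / 0.147477 ≈ 0.327

Now also conditioning on poppy-seed meal=true:
Sum P(positive screen|·) weighted by the priors over both values of actual drug use:
  P(positive screen | poppy-seed meal) = 0.44×0.9 + 0.66×0.1
        = 0.396000 + 0.066000 = 0.462000
The terms with actual drug use present sum to 0.066000, so
  P(actual drug use | positive screen, poppy-seed meal) = 0.066000 / 0.462000 ≈ 0.143

Pr[actual drug use | positive screen] ≈ 0.327; Pr[actual drug use | positive screen, poppy-seed meal] ≈ 0.143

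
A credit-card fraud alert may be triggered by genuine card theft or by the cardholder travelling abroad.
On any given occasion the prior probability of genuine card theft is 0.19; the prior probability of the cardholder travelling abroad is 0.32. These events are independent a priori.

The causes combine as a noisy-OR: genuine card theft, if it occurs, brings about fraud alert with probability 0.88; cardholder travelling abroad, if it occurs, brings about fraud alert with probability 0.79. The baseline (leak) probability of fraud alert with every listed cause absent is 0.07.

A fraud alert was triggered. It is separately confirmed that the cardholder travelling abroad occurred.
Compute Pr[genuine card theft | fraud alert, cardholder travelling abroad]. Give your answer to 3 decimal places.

Under noisy-OR, P(fraud alert | causes) = 1 − (1−0.07)·∏(1−qᵢ) over the active causes.
P(fraud alert | cardholder travelling abroad) = 0.8047×0.81 + 0.976564×0.19 = 0.651807 + 0.185547 = 0.837354
Of this, 0.185547 comes from 0.976564×0.19 (the genuine card theft=true cases).
Hence the posterior is 0.185547/0.837354 ≈ 0.222.

Pr[genuine card theft | fraud alert, cardholder travelling abroad] ≈ 0.222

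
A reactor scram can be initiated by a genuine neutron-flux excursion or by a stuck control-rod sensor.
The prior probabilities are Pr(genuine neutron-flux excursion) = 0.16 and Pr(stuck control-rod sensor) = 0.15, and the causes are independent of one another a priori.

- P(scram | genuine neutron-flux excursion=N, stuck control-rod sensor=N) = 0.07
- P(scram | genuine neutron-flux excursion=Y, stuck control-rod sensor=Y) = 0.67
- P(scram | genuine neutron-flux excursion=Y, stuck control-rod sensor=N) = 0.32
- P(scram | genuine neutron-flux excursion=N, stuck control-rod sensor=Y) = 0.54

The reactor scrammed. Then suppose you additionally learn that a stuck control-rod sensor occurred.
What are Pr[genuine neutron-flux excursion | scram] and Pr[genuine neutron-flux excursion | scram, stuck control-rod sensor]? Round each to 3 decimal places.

Pr[genuine neutron-flux excursion | scram] ≈ 0.336; Pr[genuine neutron-flux excursion | scram, stuck control-rod sensor] ≈ 0.191

Sum P(scram|·) weighted by the priors over the 4 (genuine neutron-flux excursion, stuck control-rod sensor) configurations:
  P(scram) = 0.07×0.84×0.85 + 0.54×0.84×0.15 + 0.32×0.16×0.85 + 0.67×0.16×0.15
        = 0.049980 + 0.068040 + 0.043520 + 0.016080 = 0.177620
Keeping only the genuine neutron-flux excursion-present terms gives 0.059600, so
  P(genuine neutron-flux excursion | scram) = 0.059600 / 0.177620 ≈ 0.336

Now condition on the additional information:
Weight on genuine neutron-flux excursion=true, given the evidence: 0.67*0.16 = 0.107200
Normalizer over all consistent configurations: 0.54*0.84 + 0.67*0.16 = 0.560800
Posterior = 0.107200 / 0.560800 ≈ 0.191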